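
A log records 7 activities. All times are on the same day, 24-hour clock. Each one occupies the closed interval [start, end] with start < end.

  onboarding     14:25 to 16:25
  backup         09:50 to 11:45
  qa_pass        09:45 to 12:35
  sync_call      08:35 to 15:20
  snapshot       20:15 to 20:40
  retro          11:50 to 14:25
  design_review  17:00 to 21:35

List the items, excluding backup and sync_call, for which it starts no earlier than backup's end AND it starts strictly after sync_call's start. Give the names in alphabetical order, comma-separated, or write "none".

Conditions: its start is no earlier than backup's end (X.start >= 11:45) AND its start is strictly after sync_call's start (X.start > 08:35).
design_review: start 17:00 >= 11:45? ✓; start 17:00 > 08:35? ✓ → yes.
onboarding: start 14:25 >= 11:45? ✓; start 14:25 > 08:35? ✓ → yes.
qa_pass: start 09:45 >= 11:45? ✗; start 09:45 > 08:35? ✓ → no.
retro: start 11:50 >= 11:45? ✓; start 11:50 > 08:35? ✓ → yes.
snapshot: start 20:15 >= 11:45? ✓; start 20:15 > 08:35? ✓ → yes.
Result: design_review, onboarding, retro, snapshot.

design_review, onboarding, retro, snapshot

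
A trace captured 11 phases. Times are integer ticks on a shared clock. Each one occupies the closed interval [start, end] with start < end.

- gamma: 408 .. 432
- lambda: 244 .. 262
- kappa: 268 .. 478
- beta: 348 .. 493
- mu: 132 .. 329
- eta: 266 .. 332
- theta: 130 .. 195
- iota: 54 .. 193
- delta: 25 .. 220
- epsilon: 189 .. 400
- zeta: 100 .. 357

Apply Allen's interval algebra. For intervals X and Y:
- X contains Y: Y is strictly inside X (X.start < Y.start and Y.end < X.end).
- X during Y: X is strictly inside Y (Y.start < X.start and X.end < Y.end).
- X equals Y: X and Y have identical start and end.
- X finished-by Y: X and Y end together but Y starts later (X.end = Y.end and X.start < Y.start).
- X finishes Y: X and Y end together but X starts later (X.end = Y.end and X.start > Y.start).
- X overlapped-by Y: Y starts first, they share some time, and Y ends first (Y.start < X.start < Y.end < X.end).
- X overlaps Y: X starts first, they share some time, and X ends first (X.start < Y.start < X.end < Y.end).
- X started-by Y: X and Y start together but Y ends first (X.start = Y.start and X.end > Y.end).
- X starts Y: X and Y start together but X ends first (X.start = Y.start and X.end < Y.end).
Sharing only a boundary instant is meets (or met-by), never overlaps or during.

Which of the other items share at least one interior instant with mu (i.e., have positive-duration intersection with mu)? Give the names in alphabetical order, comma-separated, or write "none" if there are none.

Target mu = [132, 329].
beta [348, 493] → after → no.
delta [25, 220] → overlaps → yes.
epsilon [189, 400] → overlapped-by → yes.
eta [266, 332] → overlapped-by → yes.
gamma [408, 432] → after → no.
iota [54, 193] → overlaps → yes.
kappa [268, 478] → overlapped-by → yes.
lambda [244, 262] → during → yes.
theta [130, 195] → overlaps → yes.
zeta [100, 357] → contains → yes.
Result: delta, epsilon, eta, iota, kappa, lambda, theta, zeta.

delta, epsilon, eta, iota, kappa, lambda, theta, zeta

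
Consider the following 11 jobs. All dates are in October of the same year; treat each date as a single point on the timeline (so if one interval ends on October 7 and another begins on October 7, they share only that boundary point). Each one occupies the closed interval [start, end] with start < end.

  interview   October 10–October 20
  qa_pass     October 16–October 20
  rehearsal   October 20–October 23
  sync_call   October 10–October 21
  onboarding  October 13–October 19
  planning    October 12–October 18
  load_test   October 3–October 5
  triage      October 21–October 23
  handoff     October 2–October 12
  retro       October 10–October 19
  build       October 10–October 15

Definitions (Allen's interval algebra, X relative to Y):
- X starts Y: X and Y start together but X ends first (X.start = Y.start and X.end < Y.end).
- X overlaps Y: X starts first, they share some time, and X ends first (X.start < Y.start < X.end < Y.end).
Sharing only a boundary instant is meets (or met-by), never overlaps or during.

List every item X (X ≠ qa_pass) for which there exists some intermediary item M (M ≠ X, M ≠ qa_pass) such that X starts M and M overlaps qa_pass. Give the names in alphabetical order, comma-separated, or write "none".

build

Target qa_pass = [October 16, October 20].
Intermediaries M with M overlaps qa_pass: onboarding, planning, retro.
Via onboarding — items with X starts onboarding: none.
Via planning — items with X starts planning: none.
Via retro — items with X starts retro: build.
Union: build.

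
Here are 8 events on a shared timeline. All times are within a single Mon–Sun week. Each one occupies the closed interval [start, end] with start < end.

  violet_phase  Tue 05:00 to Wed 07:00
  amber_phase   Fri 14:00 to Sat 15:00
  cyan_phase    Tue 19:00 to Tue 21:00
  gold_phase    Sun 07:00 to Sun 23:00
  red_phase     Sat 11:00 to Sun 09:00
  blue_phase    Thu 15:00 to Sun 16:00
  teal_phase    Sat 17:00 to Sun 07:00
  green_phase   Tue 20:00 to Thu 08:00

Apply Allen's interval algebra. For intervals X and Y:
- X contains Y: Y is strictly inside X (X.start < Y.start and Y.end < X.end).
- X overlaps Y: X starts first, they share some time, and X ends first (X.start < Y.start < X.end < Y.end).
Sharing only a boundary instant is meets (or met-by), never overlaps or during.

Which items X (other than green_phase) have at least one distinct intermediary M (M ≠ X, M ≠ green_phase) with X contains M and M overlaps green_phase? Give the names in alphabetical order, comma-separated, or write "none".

Target green_phase = [Tue 20:00, Thu 08:00].
Intermediaries M with M overlaps green_phase: cyan_phase, violet_phase.
Via cyan_phase — items with X contains cyan_phase: violet_phase.
Via violet_phase — items with X contains violet_phase: none.
Union: violet_phase.

violet_phase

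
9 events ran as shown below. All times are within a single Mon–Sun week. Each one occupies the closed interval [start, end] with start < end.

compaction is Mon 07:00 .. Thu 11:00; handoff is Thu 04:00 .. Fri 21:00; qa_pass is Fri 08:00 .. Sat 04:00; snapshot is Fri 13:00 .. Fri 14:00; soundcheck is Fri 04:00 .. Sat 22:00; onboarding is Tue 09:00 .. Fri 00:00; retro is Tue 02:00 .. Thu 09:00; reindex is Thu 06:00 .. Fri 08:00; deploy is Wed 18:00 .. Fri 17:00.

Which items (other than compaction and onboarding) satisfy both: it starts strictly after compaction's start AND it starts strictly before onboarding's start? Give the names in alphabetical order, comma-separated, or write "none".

retro

Conditions: its start is strictly after compaction's start (X.start > Mon 07:00) AND its start is strictly before onboarding's start (X.start < Tue 09:00).
deploy: start Wed 18:00 > Mon 07:00? ✓; start Wed 18:00 < Tue 09:00? ✗ → no.
handoff: start Thu 04:00 > Mon 07:00? ✓; start Thu 04:00 < Tue 09:00? ✗ → no.
qa_pass: start Fri 08:00 > Mon 07:00? ✓; start Fri 08:00 < Tue 09:00? ✗ → no.
reindex: start Thu 06:00 > Mon 07:00? ✓; start Thu 06:00 < Tue 09:00? ✗ → no.
retro: start Tue 02:00 > Mon 07:00? ✓; start Tue 02:00 < Tue 09:00? ✓ → yes.
snapshot: start Fri 13:00 > Mon 07:00? ✓; start Fri 13:00 < Tue 09:00? ✗ → no.
soundcheck: start Fri 04:00 > Mon 07:00? ✓; start Fri 04:00 < Tue 09:00? ✗ → no.
Result: retro.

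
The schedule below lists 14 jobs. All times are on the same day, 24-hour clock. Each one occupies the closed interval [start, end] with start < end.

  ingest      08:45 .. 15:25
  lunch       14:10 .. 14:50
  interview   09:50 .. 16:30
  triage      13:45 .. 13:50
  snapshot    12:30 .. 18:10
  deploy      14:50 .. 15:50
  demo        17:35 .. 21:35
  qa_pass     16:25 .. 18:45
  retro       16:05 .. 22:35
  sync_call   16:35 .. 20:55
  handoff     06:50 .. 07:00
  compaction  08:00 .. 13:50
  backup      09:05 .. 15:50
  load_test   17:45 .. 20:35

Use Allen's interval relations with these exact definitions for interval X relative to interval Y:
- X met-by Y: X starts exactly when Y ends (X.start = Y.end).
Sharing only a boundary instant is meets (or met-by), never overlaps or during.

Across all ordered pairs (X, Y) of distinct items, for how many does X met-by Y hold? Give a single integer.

1

Checking all 182 ordered pairs for relation 'met-by'; matching pairs in alphabetical order:
(deploy, lunch): deploy met-by lunch ✓
Count: 1.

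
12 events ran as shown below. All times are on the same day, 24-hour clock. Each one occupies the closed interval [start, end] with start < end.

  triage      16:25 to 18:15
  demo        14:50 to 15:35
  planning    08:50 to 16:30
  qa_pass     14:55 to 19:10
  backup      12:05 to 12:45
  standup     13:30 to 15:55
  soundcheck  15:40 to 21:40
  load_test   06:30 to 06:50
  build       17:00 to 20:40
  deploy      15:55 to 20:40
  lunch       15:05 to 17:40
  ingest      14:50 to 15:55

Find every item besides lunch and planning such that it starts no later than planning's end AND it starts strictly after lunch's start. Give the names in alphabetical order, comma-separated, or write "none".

Conditions: its start is no later than planning's end (X.start <= 16:30) AND its start is strictly after lunch's start (X.start > 15:05).
backup: start 12:05 <= 16:30? ✓; start 12:05 > 15:05? ✗ → no.
build: start 17:00 <= 16:30? ✗; start 17:00 > 15:05? ✓ → no.
demo: start 14:50 <= 16:30? ✓; start 14:50 > 15:05? ✗ → no.
deploy: start 15:55 <= 16:30? ✓; start 15:55 > 15:05? ✓ → yes.
ingest: start 14:50 <= 16:30? ✓; start 14:50 > 15:05? ✗ → no.
load_test: start 06:30 <= 16:30? ✓; start 06:30 > 15:05? ✗ → no.
qa_pass: start 14:55 <= 16:30? ✓; start 14:55 > 15:05? ✗ → no.
soundcheck: start 15:40 <= 16:30? ✓; start 15:40 > 15:05? ✓ → yes.
standup: start 13:30 <= 16:30? ✓; start 13:30 > 15:05? ✗ → no.
triage: start 16:25 <= 16:30? ✓; start 16:25 > 15:05? ✓ → yes.
Result: deploy, soundcheck, triage.

deploy, soundcheck, triage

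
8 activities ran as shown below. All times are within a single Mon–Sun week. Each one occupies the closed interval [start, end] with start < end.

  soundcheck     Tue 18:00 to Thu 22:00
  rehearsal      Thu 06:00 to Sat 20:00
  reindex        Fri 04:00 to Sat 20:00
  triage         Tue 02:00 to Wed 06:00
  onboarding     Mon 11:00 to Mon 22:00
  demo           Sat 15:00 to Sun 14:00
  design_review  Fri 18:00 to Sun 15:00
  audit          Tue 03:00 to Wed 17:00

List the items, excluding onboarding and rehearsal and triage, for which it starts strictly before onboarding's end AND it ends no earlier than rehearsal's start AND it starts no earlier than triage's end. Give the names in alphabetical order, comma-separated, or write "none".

Conditions: its start is strictly before onboarding's end (X.start < Mon 22:00) AND its end is no earlier than rehearsal's start (X.end >= Thu 06:00) AND its start is no earlier than triage's end (X.start >= Wed 06:00).
audit: start Tue 03:00 < Mon 22:00? ✗; end Wed 17:00 >= Thu 06:00? ✗; start Tue 03:00 >= Wed 06:00? ✗ → no.
demo: start Sat 15:00 < Mon 22:00? ✗; end Sun 14:00 >= Thu 06:00? ✓; start Sat 15:00 >= Wed 06:00? ✓ → no.
design_review: start Fri 18:00 < Mon 22:00? ✗; end Sun 15:00 >= Thu 06:00? ✓; start Fri 18:00 >= Wed 06:00? ✓ → no.
reindex: start Fri 04:00 < Mon 22:00? ✗; end Sat 20:00 >= Thu 06:00? ✓; start Fri 04:00 >= Wed 06:00? ✓ → no.
soundcheck: start Tue 18:00 < Mon 22:00? ✗; end Thu 22:00 >= Thu 06:00? ✓; start Tue 18:00 >= Wed 06:00? ✗ → no.
Result: none.

none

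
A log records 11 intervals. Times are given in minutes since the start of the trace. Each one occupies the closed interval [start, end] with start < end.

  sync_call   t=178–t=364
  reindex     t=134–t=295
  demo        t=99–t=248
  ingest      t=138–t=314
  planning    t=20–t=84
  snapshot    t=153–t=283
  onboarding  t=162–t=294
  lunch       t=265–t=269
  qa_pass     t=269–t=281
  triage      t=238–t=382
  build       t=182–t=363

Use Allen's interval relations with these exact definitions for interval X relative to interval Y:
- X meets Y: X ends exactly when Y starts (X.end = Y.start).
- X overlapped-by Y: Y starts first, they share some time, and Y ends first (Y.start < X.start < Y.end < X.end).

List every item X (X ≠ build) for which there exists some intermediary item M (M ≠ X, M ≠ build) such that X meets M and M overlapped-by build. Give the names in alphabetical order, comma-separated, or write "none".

Target build = [t=182, t=363].
Intermediaries M with M overlapped-by build: triage.
Via triage — items with X meets triage: none.
Union: none.

none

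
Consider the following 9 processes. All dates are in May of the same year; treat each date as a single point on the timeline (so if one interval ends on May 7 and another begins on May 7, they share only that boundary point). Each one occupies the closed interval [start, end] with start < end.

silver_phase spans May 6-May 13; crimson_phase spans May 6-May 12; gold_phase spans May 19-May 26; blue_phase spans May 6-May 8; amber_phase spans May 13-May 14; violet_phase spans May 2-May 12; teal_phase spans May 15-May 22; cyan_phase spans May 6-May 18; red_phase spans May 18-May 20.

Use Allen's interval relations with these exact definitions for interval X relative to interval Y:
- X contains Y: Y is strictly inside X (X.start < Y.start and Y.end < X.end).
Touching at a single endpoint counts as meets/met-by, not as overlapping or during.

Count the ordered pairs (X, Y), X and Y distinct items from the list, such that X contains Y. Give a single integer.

3

Checking all 72 ordered pairs for relation 'contains'; matching pairs in alphabetical order:
(cyan_phase, amber_phase): cyan_phase contains amber_phase ✓
(teal_phase, red_phase): teal_phase contains red_phase ✓
(violet_phase, blue_phase): violet_phase contains blue_phase ✓
Count: 3.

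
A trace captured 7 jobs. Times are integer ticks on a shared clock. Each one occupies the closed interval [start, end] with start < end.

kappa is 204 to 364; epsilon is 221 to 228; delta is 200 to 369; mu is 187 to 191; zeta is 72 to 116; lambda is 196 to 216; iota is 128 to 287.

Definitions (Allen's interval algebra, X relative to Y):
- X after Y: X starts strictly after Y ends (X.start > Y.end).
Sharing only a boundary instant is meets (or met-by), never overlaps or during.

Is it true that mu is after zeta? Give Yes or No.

mu = [187, 191], zeta = [72, 116].
Actual relation of mu to zeta: after.
Asked whether 'after' holds → Yes.

Yes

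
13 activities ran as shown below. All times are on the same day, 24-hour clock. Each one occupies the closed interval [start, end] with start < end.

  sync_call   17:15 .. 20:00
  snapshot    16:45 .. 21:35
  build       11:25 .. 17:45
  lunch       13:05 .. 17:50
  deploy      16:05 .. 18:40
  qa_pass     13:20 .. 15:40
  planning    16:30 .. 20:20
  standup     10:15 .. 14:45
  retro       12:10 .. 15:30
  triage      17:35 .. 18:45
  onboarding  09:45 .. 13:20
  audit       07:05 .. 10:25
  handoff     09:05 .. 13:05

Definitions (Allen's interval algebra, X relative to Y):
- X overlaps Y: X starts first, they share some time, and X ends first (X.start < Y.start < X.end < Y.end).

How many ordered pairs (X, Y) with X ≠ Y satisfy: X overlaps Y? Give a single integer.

33

Checking all 156 ordered pairs for relation 'overlaps'; matching pairs in alphabetical order:
(audit, handoff): audit overlaps handoff ✓
(audit, onboarding): audit overlaps onboarding ✓
(audit, standup): audit overlaps standup ✓
(build, deploy): build overlaps deploy ✓
(build, lunch): build overlaps lunch ✓
(build, planning): build overlaps planning ✓
(build, snapshot): build overlaps snapshot ✓
(build, sync_call): build overlaps sync_call ✓
(build, triage): build overlaps triage ✓
(deploy, planning): deploy overlaps planning ✓
(deploy, snapshot): deploy overlaps snapshot ✓
(deploy, sync_call): deploy overlaps sync_call ✓
(deploy, triage): deploy overlaps triage ✓
(handoff, build): handoff overlaps build ✓
(handoff, onboarding): handoff overlaps onboarding ✓
(handoff, retro): handoff overlaps retro ✓
(handoff, standup): handoff overlaps standup ✓
(lunch, deploy): lunch overlaps deploy ✓
(lunch, planning): lunch overlaps planning ✓
(lunch, snapshot): lunch overlaps snapshot ✓
(lunch, sync_call): lunch overlaps sync_call ✓
(lunch, triage): lunch overlaps triage ✓
(onboarding, build): onboarding overlaps build ✓
(onboarding, lunch): onboarding overlaps lunch ✓
... plus 9 further pairs not listed.
Count: 33.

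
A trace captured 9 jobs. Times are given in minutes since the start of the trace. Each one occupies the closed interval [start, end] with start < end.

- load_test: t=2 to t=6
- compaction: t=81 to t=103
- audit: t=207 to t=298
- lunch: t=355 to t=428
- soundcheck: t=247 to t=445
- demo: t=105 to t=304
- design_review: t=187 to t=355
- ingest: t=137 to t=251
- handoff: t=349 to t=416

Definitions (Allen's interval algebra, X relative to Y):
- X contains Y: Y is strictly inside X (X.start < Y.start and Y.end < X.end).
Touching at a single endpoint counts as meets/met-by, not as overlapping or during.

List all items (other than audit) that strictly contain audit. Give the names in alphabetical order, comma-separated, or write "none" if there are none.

demo, design_review

Target audit = [t=207, t=298].
compaction [t=81, t=103] → before → no.
demo [t=105, t=304] → contains → yes.
design_review [t=187, t=355] → contains → yes.
handoff [t=349, t=416] → after → no.
ingest [t=137, t=251] → overlaps → no.
load_test [t=2, t=6] → before → no.
lunch [t=355, t=428] → after → no.
soundcheck [t=247, t=445] → overlapped-by → no.
Result: demo, design_review.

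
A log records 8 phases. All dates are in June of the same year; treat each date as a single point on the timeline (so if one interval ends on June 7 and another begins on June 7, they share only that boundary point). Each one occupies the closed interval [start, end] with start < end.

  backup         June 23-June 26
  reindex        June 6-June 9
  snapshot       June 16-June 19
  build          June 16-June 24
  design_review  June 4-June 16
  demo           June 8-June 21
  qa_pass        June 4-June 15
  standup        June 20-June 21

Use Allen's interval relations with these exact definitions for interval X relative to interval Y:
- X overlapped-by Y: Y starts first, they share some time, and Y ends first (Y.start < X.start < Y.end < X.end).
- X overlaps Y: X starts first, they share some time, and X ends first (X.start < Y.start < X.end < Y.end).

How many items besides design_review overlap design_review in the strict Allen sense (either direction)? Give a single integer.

Target design_review = [June 4, June 16].
backup [June 23, June 26] → after → no.
build [June 16, June 24] → met-by → no.
demo [June 8, June 21] → overlapped-by → counts.
qa_pass [June 4, June 15] → starts → no.
reindex [June 6, June 9] → during → no.
snapshot [June 16, June 19] → met-by → no.
standup [June 20, June 21] → after → no.
Total: 1.

1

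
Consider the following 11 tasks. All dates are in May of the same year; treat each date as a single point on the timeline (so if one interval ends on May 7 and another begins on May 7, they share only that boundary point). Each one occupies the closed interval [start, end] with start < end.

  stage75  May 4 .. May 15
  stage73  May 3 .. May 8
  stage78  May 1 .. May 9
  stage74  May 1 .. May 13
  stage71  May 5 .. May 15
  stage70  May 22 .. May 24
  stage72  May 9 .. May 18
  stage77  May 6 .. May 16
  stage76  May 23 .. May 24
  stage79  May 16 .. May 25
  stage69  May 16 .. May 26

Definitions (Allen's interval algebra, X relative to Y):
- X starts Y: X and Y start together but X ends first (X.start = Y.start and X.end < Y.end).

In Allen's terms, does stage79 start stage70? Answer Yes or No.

stage79 = [May 16, May 25], stage70 = [May 22, May 24].
Actual relation of stage79 to stage70: contains.
Asked whether 'starts' holds → No.

No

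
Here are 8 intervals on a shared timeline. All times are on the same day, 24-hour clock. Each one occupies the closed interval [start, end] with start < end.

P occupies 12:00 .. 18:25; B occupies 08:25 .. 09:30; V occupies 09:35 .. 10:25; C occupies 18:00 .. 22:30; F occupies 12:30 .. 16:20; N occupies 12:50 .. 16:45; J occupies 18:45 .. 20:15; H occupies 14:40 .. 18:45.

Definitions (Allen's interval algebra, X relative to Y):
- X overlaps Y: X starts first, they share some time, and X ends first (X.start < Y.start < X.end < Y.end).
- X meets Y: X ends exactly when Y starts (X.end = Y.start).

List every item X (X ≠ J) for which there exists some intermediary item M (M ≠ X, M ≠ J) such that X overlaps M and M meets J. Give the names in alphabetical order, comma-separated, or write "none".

F, N, P

Target J = [18:45, 20:15].
Intermediaries M with M meets J: H.
Via H — items with X overlaps H: F, N, P.
Union: F, N, P.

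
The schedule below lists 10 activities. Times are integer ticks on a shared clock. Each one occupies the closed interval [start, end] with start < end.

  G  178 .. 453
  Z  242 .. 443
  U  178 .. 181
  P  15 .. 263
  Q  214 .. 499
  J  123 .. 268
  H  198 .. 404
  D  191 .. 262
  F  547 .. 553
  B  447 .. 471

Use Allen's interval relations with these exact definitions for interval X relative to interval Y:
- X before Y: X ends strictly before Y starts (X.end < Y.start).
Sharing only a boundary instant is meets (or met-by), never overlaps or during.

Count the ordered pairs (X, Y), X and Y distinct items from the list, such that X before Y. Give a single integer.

Checking all 90 ordered pairs for relation 'before'; matching pairs in alphabetical order:
(B, F): B before F ✓
(D, B): D before B ✓
(D, F): D before F ✓
(G, F): G before F ✓
(H, B): H before B ✓
(H, F): H before F ✓
(J, B): J before B ✓
(J, F): J before F ✓
(P, B): P before B ✓
(P, F): P before F ✓
(Q, F): Q before F ✓
(U, B): U before B ✓
(U, D): U before D ✓
(U, F): U before F ✓
(U, H): U before H ✓
(U, Q): U before Q ✓
(U, Z): U before Z ✓
(Z, B): Z before B ✓
(Z, F): Z before F ✓
Count: 19.

19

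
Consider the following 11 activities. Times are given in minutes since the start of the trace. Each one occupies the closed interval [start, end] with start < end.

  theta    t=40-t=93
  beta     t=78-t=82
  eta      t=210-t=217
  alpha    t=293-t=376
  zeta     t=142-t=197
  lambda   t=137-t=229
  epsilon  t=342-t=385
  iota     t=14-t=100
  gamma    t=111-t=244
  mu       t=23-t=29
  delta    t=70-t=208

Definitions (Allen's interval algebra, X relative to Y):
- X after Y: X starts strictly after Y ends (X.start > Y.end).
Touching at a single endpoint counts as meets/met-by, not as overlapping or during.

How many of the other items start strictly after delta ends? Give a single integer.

Target delta = [t=70, t=208].
alpha [t=293, t=376] → after → counts.
beta [t=78, t=82] → during → no.
epsilon [t=342, t=385] → after → counts.
eta [t=210, t=217] → after → counts.
gamma [t=111, t=244] → overlapped-by → no.
iota [t=14, t=100] → overlaps → no.
lambda [t=137, t=229] → overlapped-by → no.
mu [t=23, t=29] → before → no.
theta [t=40, t=93] → overlaps → no.
zeta [t=142, t=197] → during → no.
Total: 3.

3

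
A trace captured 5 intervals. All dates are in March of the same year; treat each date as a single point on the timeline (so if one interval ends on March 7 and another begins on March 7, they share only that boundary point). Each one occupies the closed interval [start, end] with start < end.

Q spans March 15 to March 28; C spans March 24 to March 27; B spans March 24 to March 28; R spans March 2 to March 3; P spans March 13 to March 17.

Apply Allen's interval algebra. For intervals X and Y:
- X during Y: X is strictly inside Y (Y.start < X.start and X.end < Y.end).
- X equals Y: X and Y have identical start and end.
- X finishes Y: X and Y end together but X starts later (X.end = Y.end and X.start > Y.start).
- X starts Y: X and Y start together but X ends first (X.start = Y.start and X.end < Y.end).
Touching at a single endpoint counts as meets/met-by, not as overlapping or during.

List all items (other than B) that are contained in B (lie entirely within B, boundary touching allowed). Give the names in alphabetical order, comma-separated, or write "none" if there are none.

C

Target B = [March 24, March 28].
C [March 24, March 27] → starts → yes.
P [March 13, March 17] → before → no.
Q [March 15, March 28] → finished-by → no.
R [March 2, March 3] → before → no.
Result: C.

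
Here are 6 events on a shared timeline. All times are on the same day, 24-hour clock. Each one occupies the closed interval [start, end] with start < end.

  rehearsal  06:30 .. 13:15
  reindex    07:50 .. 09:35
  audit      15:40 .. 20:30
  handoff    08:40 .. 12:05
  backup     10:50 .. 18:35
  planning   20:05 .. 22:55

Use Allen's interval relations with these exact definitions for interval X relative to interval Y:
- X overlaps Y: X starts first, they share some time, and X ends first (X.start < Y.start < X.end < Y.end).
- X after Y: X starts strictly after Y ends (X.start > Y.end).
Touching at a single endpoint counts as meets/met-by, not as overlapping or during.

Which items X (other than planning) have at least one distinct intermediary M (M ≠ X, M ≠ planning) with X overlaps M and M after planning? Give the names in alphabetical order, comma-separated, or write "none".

Target planning = [20:05, 22:55].
Intermediaries M with M after planning: none.
Union: none.

none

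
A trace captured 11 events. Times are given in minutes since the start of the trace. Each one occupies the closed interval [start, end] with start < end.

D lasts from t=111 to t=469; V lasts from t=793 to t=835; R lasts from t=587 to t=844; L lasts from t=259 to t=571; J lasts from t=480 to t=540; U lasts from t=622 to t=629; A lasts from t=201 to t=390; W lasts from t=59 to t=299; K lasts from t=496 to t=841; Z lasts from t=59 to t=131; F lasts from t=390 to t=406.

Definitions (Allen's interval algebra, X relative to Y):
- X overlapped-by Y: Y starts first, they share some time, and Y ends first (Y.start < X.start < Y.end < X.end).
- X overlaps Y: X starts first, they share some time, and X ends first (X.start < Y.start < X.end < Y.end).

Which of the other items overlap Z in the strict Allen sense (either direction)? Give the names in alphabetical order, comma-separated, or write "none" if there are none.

D

Target Z = [t=59, t=131].
A [t=201, t=390] → after → no.
D [t=111, t=469] → overlapped-by → yes.
F [t=390, t=406] → after → no.
J [t=480, t=540] → after → no.
K [t=496, t=841] → after → no.
L [t=259, t=571] → after → no.
R [t=587, t=844] → after → no.
U [t=622, t=629] → after → no.
V [t=793, t=835] → after → no.
W [t=59, t=299] → started-by → no.
Result: D.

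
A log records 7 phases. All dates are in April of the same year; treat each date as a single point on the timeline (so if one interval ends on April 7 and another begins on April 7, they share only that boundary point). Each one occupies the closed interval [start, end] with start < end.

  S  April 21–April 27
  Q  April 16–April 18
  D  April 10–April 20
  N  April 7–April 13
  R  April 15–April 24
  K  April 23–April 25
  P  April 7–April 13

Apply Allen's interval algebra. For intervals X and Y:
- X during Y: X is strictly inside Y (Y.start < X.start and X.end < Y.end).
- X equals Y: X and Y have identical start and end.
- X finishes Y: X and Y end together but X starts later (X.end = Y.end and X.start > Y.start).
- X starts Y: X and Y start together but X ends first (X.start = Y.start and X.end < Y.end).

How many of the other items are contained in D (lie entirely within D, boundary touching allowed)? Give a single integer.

Target D = [April 10, April 20].
K [April 23, April 25] → after → no.
N [April 7, April 13] → overlaps → no.
P [April 7, April 13] → overlaps → no.
Q [April 16, April 18] → during → counts.
R [April 15, April 24] → overlapped-by → no.
S [April 21, April 27] → after → no.
Total: 1.

1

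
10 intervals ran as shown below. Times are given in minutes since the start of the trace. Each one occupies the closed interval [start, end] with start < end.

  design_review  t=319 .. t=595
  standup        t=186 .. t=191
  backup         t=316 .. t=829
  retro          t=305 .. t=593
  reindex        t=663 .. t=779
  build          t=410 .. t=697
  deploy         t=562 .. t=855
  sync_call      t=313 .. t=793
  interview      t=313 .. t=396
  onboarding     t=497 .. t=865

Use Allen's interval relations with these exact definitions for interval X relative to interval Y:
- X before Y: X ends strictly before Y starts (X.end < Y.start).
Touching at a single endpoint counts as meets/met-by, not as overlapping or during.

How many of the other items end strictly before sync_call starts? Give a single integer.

1

Target sync_call = [t=313, t=793].
backup [t=316, t=829] → overlapped-by → no.
build [t=410, t=697] → during → no.
deploy [t=562, t=855] → overlapped-by → no.
design_review [t=319, t=595] → during → no.
interview [t=313, t=396] → starts → no.
onboarding [t=497, t=865] → overlapped-by → no.
reindex [t=663, t=779] → during → no.
retro [t=305, t=593] → overlaps → no.
standup [t=186, t=191] → before → counts.
Total: 1.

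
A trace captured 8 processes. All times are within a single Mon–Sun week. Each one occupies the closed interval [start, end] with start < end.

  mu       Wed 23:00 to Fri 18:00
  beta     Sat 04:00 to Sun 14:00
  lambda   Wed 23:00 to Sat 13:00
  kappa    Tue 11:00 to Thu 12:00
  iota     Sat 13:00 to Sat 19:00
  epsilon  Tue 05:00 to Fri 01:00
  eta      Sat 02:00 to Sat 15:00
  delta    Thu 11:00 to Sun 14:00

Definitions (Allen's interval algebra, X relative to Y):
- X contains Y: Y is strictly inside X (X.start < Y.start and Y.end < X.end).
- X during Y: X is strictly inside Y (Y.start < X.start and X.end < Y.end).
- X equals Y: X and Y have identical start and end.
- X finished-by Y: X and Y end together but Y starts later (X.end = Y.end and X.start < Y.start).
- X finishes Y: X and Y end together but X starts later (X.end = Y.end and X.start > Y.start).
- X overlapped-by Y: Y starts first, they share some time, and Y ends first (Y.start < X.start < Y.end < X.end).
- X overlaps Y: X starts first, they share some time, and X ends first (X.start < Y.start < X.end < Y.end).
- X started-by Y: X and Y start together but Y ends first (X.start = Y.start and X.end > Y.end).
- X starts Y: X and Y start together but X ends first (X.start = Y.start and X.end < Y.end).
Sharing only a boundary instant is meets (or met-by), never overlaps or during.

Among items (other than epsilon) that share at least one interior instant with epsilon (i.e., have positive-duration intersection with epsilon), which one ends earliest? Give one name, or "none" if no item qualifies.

kappa

Target epsilon = [Tue 05:00, Fri 01:00].
beta [Sat 04:00, Sun 14:00] → after → excluded.
delta [Thu 11:00, Sun 14:00] → overlapped-by → candidate.
eta [Sat 02:00, Sat 15:00] → after → excluded.
iota [Sat 13:00, Sat 19:00] → after → excluded.
kappa [Tue 11:00, Thu 12:00] → during → candidate.
lambda [Wed 23:00, Sat 13:00] → overlapped-by → candidate.
mu [Wed 23:00, Fri 18:00] → overlapped-by → candidate.
Among candidates, earliest end is Thu 12:00 → kappa.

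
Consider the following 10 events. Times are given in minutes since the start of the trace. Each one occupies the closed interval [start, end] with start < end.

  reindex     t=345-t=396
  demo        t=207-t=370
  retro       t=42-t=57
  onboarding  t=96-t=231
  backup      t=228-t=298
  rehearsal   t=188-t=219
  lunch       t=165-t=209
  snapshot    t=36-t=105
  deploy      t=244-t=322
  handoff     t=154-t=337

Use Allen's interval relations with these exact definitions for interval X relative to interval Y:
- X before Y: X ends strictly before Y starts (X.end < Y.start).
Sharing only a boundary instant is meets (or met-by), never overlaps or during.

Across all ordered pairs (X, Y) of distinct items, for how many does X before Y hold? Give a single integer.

26

Checking all 90 ordered pairs for relation 'before'; matching pairs in alphabetical order:
(backup, reindex): backup before reindex ✓
(deploy, reindex): deploy before reindex ✓
(handoff, reindex): handoff before reindex ✓
(lunch, backup): lunch before backup ✓
(lunch, deploy): lunch before deploy ✓
(lunch, reindex): lunch before reindex ✓
(onboarding, deploy): onboarding before deploy ✓
(onboarding, reindex): onboarding before reindex ✓
(rehearsal, backup): rehearsal before backup ✓
(rehearsal, deploy): rehearsal before deploy ✓
(rehearsal, reindex): rehearsal before reindex ✓
(retro, backup): retro before backup ✓
(retro, demo): retro before demo ✓
(retro, deploy): retro before deploy ✓
(retro, handoff): retro before handoff ✓
(retro, lunch): retro before lunch ✓
(retro, onboarding): retro before onboarding ✓
(retro, rehearsal): retro before rehearsal ✓
(retro, reindex): retro before reindex ✓
(snapshot, backup): snapshot before backup ✓
(snapshot, demo): snapshot before demo ✓
(snapshot, deploy): snapshot before deploy ✓
(snapshot, handoff): snapshot before handoff ✓
(snapshot, lunch): snapshot before lunch ✓
... plus 2 further pairs not listed.
Count: 26.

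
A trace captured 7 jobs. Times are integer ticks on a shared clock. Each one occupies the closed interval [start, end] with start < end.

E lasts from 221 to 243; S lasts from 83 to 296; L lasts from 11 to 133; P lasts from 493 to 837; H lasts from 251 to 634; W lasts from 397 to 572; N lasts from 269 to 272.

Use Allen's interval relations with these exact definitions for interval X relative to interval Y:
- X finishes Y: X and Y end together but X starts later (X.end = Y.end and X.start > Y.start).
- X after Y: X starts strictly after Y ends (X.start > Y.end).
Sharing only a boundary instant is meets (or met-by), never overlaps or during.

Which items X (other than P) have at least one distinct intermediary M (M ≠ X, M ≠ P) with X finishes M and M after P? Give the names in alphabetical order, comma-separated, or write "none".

none

Target P = [493, 837].
Intermediaries M with M after P: none.
Union: none.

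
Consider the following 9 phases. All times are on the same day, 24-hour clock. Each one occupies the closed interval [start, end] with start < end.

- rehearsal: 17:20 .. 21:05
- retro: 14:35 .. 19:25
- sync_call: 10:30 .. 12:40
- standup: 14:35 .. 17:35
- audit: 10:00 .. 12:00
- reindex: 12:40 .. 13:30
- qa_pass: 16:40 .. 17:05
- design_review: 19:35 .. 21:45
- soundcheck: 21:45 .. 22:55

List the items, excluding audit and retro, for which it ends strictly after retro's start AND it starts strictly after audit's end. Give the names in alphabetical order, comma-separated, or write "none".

Conditions: its end is strictly after retro's start (X.end > 14:35) AND its start is strictly after audit's end (X.start > 12:00).
design_review: end 21:45 > 14:35? ✓; start 19:35 > 12:00? ✓ → yes.
qa_pass: end 17:05 > 14:35? ✓; start 16:40 > 12:00? ✓ → yes.
rehearsal: end 21:05 > 14:35? ✓; start 17:20 > 12:00? ✓ → yes.
reindex: end 13:30 > 14:35? ✗; start 12:40 > 12:00? ✓ → no.
soundcheck: end 22:55 > 14:35? ✓; start 21:45 > 12:00? ✓ → yes.
standup: end 17:35 > 14:35? ✓; start 14:35 > 12:00? ✓ → yes.
sync_call: end 12:40 > 14:35? ✗; start 10:30 > 12:00? ✗ → no.
Result: design_review, qa_pass, rehearsal, soundcheck, standup.

design_review, qa_pass, rehearsal, soundcheck, standup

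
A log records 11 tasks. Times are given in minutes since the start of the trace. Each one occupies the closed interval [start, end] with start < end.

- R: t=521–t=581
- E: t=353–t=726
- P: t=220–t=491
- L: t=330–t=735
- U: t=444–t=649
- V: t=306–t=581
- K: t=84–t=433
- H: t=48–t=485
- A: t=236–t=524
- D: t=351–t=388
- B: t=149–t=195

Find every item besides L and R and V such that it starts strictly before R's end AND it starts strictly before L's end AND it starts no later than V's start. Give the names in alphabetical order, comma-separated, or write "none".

Conditions: its start is strictly before R's end (X.start < t=581) AND its start is strictly before L's end (X.start < t=735) AND its start is no later than V's start (X.start <= t=306).
A: start t=236 < t=581? ✓; start t=236 < t=735? ✓; start t=236 <= t=306? ✓ → yes.
B: start t=149 < t=581? ✓; start t=149 < t=735? ✓; start t=149 <= t=306? ✓ → yes.
D: start t=351 < t=581? ✓; start t=351 < t=735? ✓; start t=351 <= t=306? ✗ → no.
E: start t=353 < t=581? ✓; start t=353 < t=735? ✓; start t=353 <= t=306? ✗ → no.
H: start t=48 < t=581? ✓; start t=48 < t=735? ✓; start t=48 <= t=306? ✓ → yes.
K: start t=84 < t=581? ✓; start t=84 < t=735? ✓; start t=84 <= t=306? ✓ → yes.
P: start t=220 < t=581? ✓; start t=220 < t=735? ✓; start t=220 <= t=306? ✓ → yes.
U: start t=444 < t=581? ✓; start t=444 < t=735? ✓; start t=444 <= t=306? ✗ → no.
Result: A, B, H, K, P.

A, B, H, K, P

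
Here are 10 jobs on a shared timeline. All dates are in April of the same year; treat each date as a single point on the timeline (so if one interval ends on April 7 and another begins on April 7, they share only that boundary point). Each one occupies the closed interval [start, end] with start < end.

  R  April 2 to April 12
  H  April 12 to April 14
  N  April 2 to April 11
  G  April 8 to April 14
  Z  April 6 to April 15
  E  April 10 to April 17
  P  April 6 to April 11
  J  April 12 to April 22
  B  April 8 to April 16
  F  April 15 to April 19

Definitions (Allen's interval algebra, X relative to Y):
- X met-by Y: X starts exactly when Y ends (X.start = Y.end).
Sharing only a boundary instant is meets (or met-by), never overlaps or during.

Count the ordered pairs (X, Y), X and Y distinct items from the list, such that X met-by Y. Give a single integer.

Checking all 90 ordered pairs for relation 'met-by'; matching pairs in alphabetical order:
(F, Z): F met-by Z ✓
(H, R): H met-by R ✓
(J, R): J met-by R ✓
Count: 3.

3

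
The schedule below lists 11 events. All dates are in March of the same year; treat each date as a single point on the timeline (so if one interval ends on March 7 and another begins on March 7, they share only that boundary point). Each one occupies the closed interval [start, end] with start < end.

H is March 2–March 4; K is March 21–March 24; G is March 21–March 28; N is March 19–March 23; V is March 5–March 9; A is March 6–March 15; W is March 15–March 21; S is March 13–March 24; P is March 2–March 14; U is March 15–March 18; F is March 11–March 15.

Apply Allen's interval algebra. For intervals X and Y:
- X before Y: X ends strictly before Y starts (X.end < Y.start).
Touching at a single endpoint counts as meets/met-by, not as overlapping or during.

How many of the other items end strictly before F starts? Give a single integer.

Target F = [March 11, March 15].
A [March 6, March 15] → finished-by → no.
G [March 21, March 28] → after → no.
H [March 2, March 4] → before → counts.
K [March 21, March 24] → after → no.
N [March 19, March 23] → after → no.
P [March 2, March 14] → overlaps → no.
S [March 13, March 24] → overlapped-by → no.
U [March 15, March 18] → met-by → no.
V [March 5, March 9] → before → counts.
W [March 15, March 21] → met-by → no.
Total: 2.

2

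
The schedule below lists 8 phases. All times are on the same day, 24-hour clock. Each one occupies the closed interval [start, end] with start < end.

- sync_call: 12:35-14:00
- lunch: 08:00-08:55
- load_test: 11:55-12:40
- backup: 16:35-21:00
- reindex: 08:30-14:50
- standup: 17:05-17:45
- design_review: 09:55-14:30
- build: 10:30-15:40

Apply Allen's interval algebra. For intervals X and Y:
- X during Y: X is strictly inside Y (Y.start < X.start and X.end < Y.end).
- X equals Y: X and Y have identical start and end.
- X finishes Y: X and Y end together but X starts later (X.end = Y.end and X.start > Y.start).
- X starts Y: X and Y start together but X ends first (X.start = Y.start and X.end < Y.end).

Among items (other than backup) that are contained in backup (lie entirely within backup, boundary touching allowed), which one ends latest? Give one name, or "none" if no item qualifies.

standup

Target backup = [16:35, 21:00].
build [10:30, 15:40] → before → excluded.
design_review [09:55, 14:30] → before → excluded.
load_test [11:55, 12:40] → before → excluded.
lunch [08:00, 08:55] → before → excluded.
reindex [08:30, 14:50] → before → excluded.
standup [17:05, 17:45] → during → candidate.
sync_call [12:35, 14:00] → before → excluded.
Among candidates, latest end is 17:45 → standup.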